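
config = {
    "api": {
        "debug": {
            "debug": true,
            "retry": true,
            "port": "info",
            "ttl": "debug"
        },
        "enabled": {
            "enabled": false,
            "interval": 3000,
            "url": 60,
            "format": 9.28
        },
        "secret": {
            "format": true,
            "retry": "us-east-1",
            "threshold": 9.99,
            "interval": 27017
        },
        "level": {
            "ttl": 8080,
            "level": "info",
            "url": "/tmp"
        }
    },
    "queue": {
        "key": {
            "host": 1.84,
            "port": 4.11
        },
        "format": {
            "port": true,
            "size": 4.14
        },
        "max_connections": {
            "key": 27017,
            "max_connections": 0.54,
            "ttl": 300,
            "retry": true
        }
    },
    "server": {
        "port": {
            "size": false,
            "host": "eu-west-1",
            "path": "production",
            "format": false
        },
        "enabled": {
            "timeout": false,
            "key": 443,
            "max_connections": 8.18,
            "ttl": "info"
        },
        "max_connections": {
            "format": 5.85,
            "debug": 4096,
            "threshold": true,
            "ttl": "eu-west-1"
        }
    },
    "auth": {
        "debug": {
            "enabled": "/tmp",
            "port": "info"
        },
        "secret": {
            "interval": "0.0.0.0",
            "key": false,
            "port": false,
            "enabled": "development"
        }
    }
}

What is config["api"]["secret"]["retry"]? "us-east-1"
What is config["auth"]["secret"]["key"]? False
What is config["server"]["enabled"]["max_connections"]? 8.18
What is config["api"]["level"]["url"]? "/tmp"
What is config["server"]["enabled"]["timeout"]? False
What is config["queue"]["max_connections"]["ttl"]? 300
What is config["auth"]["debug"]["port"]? "info"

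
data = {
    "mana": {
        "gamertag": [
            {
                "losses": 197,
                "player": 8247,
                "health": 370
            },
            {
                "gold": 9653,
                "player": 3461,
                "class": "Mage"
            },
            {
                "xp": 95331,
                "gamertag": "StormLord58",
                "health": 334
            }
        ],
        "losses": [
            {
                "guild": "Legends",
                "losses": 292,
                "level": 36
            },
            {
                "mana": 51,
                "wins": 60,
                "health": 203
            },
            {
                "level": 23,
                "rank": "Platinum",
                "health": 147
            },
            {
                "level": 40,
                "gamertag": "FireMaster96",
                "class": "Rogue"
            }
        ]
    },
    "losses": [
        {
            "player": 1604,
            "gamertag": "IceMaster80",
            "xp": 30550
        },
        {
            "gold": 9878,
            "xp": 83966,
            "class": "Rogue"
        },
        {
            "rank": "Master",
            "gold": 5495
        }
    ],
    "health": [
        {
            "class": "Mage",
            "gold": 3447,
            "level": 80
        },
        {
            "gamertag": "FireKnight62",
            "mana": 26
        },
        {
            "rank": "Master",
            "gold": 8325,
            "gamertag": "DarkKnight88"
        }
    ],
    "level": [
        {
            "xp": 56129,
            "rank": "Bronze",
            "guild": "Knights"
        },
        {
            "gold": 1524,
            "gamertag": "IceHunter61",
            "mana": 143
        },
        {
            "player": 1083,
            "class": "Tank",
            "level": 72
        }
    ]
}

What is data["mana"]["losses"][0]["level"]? 36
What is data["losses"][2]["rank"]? "Master"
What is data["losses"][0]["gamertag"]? "IceMaster80"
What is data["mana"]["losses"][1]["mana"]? 51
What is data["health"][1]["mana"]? 26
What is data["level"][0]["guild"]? "Knights"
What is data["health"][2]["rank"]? "Master"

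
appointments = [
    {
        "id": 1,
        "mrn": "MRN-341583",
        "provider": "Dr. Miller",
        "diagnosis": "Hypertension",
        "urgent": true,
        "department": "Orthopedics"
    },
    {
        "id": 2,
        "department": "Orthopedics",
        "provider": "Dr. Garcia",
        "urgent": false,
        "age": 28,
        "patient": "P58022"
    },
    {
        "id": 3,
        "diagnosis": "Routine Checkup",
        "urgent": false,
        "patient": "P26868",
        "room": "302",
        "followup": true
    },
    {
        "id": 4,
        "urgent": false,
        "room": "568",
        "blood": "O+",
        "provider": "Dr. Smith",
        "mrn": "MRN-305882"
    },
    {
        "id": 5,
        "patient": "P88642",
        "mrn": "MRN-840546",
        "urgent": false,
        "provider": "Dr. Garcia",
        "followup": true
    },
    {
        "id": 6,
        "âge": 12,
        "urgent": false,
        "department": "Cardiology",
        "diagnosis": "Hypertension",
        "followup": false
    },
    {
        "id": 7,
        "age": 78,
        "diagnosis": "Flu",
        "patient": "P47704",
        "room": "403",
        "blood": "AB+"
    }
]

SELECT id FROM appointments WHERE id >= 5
[5, 6, 7]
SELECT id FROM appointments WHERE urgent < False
[]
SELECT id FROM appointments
[1, 2, 3, 4, 5, 6, 7]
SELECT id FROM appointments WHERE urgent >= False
[1, 2, 3, 4, 5, 6]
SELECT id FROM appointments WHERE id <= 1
[1]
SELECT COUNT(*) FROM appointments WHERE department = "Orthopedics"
2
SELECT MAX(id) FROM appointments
7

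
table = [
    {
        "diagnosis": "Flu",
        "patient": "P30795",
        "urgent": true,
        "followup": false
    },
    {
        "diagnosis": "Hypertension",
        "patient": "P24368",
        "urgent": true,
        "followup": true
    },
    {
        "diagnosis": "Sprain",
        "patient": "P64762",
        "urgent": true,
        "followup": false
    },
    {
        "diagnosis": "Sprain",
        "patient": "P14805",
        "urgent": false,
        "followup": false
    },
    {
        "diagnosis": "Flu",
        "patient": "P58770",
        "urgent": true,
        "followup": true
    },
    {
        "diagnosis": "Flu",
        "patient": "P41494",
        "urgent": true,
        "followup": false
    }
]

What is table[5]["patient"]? "P41494"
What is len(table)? 6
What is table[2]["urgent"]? True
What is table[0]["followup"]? False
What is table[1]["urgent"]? True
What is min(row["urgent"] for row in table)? False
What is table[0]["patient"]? "P30795"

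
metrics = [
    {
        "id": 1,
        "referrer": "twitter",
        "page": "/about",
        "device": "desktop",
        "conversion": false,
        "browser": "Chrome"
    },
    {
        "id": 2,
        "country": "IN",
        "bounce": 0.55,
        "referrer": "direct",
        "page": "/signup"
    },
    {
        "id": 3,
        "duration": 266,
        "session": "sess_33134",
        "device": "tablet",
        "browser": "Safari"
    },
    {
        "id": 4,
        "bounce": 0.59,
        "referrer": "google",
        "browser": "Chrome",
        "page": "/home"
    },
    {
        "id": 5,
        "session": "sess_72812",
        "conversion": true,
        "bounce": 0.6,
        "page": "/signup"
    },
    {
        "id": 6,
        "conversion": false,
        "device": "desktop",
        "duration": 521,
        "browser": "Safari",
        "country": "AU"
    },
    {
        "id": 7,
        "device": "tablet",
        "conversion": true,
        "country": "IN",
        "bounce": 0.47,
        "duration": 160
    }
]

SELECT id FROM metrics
[1, 2, 3, 4, 5, 6, 7]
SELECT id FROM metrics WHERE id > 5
[6, 7]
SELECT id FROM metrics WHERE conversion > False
[5, 7]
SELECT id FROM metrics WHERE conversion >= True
[5, 7]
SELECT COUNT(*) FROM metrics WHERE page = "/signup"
2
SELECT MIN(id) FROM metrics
1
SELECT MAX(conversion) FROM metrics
True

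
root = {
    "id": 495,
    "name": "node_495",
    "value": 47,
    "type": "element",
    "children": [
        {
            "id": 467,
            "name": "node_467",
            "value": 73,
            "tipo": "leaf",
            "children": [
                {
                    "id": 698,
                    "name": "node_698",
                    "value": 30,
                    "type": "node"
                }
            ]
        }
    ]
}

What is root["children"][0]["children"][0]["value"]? 30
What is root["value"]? 47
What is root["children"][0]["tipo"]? "leaf"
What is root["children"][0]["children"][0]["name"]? "node_698"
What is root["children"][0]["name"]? "node_467"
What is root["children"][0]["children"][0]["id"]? 698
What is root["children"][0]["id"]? 467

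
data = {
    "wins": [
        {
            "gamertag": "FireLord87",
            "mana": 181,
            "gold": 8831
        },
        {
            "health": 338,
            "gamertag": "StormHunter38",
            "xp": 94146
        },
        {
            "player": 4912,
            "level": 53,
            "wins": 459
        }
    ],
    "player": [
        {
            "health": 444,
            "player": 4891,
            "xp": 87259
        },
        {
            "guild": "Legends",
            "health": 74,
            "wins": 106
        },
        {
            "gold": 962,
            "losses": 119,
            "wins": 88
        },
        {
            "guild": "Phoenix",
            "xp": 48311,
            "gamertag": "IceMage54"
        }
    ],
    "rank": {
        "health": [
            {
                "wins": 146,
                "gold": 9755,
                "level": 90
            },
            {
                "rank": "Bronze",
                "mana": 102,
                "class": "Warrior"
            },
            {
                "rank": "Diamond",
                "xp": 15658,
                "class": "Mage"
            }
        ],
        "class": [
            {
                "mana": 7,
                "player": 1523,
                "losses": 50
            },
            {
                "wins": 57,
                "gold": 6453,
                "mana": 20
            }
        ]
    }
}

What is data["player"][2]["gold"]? 962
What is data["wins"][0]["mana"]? 181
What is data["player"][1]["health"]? 74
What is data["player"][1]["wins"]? 106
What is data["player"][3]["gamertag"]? "IceMage54"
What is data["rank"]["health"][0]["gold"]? 9755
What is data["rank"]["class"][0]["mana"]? 7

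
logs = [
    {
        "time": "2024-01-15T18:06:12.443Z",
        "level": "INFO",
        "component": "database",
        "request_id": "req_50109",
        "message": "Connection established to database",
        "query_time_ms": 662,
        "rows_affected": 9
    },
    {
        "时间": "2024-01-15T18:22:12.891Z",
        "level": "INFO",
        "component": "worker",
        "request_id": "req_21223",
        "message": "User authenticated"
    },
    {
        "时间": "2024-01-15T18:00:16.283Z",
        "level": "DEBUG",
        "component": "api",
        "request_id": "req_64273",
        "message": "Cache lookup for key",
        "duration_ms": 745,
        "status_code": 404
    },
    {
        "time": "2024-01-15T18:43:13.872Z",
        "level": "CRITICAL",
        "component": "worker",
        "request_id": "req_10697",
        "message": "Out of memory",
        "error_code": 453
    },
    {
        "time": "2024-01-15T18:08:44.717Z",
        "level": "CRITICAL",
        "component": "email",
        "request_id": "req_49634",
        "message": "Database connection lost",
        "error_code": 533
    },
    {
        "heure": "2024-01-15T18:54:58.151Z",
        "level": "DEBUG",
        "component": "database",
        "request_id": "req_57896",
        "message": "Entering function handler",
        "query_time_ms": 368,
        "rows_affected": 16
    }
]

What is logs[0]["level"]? "INFO"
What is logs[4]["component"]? "email"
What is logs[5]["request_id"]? "req_57896"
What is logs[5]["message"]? "Entering function handler"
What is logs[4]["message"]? "Database connection lost"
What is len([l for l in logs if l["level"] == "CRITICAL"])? 2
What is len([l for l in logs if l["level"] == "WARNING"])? 0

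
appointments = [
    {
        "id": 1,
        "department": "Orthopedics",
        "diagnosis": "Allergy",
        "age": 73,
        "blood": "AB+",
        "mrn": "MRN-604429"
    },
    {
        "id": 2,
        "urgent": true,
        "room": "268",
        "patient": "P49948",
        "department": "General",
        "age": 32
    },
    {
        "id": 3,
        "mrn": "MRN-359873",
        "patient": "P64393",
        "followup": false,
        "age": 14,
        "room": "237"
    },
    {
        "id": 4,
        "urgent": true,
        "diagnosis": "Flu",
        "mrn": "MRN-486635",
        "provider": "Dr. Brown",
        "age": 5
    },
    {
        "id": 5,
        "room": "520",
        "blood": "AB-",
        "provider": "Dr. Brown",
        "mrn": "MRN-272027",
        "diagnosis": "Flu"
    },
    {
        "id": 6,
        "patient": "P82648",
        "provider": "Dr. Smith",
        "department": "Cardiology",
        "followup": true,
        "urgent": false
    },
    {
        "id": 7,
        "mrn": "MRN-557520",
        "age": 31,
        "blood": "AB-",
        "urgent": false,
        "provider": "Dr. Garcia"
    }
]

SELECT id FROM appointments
[1, 2, 3, 4, 5, 6, 7]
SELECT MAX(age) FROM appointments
73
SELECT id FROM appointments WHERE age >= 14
[1, 2, 3, 7]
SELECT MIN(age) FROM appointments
5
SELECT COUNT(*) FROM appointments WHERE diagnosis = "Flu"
2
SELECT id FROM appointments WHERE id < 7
[1, 2, 3, 4, 5, 6]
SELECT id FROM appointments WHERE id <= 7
[1, 2, 3, 4, 5, 6, 7]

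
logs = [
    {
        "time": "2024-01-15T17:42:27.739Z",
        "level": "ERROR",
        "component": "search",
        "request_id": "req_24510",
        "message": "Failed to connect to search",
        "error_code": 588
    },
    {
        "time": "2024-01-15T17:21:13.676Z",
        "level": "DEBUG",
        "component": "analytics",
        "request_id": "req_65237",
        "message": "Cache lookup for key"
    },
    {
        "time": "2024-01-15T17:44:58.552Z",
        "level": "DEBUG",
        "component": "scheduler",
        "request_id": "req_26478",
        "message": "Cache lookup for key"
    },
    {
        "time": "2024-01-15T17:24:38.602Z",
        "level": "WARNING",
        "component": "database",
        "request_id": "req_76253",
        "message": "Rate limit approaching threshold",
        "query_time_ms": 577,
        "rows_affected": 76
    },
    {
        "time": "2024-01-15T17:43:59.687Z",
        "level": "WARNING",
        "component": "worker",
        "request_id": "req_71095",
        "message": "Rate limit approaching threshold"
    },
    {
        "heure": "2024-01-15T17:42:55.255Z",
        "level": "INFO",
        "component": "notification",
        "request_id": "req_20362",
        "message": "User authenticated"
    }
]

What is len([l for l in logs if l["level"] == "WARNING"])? 2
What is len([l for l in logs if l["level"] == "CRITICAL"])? 0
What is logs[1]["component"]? "analytics"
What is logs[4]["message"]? "Rate limit approaching threshold"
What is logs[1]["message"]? "Cache lookup for key"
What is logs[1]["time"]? "2024-01-15T17:21:13.676Z"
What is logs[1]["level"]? "DEBUG"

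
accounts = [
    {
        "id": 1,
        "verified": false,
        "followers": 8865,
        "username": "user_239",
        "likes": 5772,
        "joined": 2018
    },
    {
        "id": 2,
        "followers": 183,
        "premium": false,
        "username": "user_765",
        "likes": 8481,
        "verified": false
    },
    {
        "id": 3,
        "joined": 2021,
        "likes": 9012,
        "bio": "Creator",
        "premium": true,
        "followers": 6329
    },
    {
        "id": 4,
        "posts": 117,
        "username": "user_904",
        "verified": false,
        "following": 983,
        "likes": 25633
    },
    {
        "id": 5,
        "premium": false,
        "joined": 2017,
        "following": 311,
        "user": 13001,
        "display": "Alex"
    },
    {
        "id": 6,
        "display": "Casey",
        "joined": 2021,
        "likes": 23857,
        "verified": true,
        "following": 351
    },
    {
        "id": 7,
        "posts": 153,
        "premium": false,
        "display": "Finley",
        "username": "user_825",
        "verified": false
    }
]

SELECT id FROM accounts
[1, 2, 3, 4, 5, 6, 7]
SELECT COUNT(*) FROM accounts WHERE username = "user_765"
1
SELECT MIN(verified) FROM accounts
False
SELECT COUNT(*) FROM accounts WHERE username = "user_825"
1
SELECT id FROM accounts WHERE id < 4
[1, 2, 3]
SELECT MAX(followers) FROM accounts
8865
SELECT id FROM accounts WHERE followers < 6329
[2]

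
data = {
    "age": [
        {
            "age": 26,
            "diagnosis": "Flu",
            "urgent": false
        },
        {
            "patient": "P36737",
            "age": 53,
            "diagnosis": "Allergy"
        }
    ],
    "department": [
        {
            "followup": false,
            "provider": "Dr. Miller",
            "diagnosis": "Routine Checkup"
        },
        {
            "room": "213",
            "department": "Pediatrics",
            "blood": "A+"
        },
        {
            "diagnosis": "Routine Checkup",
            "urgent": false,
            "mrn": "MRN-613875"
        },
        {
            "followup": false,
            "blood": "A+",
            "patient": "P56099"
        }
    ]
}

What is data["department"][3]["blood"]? "A+"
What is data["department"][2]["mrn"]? "MRN-613875"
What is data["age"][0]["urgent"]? False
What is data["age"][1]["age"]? 53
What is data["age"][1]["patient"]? "P36737"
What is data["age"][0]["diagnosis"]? "Flu"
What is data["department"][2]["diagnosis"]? "Routine Checkup"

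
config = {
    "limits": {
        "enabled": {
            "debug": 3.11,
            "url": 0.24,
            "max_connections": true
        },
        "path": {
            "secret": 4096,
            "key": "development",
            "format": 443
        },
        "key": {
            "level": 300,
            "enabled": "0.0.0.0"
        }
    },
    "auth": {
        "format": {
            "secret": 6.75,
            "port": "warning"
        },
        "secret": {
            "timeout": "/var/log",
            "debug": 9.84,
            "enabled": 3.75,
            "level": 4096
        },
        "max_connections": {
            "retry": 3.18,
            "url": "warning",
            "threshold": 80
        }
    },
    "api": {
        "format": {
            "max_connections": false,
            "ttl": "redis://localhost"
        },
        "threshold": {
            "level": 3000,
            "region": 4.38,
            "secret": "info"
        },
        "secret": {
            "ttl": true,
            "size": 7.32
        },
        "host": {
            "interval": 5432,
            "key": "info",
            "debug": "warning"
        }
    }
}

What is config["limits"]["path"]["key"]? "development"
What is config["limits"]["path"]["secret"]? 4096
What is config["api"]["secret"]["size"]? 7.32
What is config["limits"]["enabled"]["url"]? 0.24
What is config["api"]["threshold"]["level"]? 3000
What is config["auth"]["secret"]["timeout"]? "/var/log"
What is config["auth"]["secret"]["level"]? 4096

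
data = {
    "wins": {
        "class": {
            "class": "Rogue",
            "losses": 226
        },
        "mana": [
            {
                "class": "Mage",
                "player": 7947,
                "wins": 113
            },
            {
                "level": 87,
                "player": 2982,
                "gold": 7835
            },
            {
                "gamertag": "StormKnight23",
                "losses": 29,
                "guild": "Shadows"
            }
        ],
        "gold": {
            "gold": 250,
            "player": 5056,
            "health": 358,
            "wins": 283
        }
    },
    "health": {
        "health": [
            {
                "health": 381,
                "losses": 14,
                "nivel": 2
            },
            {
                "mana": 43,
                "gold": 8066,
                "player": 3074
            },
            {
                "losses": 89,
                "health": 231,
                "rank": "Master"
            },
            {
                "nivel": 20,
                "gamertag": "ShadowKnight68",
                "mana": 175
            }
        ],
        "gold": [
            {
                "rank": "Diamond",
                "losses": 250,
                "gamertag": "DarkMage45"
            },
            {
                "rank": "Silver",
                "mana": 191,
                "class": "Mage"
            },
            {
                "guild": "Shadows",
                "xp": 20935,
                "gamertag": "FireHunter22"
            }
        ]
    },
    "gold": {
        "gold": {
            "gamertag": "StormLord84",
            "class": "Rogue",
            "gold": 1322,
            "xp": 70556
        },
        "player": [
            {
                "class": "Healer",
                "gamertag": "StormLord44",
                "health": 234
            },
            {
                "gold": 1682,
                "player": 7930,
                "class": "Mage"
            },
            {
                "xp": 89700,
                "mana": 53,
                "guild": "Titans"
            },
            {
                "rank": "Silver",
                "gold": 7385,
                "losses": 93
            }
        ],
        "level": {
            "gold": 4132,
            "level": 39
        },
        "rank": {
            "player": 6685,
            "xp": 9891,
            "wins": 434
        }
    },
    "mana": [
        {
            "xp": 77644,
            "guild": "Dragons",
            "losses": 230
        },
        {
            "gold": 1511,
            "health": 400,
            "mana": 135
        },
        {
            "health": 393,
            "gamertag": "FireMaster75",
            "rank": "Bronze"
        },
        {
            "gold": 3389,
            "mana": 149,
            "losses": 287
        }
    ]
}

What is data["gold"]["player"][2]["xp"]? 89700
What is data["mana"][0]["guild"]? "Dragons"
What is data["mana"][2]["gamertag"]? "FireMaster75"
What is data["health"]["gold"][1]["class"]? "Mage"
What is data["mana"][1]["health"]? 400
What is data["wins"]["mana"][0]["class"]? "Mage"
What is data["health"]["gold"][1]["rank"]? "Silver"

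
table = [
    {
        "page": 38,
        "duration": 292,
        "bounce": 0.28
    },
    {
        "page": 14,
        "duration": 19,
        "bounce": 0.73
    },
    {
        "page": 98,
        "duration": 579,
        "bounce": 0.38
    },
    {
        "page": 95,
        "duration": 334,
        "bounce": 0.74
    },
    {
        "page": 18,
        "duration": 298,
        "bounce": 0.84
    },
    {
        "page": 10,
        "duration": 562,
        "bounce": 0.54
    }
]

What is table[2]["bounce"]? 0.38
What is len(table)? 6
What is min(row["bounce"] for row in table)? 0.28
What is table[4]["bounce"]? 0.84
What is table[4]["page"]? 18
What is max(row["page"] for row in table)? 98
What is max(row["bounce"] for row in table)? 0.84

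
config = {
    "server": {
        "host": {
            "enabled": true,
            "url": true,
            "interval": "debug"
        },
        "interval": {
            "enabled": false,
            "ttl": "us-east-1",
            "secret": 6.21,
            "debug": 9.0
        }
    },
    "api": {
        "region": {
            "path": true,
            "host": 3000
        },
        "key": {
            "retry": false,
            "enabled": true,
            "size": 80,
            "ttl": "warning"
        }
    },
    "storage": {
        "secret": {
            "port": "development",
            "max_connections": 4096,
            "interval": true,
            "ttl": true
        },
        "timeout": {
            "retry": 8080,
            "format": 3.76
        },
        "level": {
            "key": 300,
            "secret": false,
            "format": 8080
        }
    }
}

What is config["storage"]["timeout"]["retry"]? 8080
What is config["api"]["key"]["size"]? 80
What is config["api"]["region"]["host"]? 3000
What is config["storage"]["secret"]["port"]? "development"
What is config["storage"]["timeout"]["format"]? 3.76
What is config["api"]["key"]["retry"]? False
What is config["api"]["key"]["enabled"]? True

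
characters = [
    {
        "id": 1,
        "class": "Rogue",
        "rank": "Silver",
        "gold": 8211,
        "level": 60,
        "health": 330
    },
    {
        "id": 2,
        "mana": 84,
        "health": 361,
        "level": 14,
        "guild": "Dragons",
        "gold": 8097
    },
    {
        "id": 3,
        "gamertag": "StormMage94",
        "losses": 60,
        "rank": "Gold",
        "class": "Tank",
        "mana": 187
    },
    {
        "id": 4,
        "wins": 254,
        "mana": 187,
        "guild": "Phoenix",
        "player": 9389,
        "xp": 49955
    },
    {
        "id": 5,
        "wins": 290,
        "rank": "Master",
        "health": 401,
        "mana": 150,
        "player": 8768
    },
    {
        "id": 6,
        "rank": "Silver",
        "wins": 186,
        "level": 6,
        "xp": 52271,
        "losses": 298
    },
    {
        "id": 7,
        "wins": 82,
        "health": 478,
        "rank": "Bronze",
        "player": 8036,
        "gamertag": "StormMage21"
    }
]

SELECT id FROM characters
[1, 2, 3, 4, 5, 6, 7]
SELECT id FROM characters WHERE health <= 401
[1, 2, 5]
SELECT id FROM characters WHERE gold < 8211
[2]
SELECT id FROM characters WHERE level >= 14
[1, 2]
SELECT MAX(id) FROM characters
7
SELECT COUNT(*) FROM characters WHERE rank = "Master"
1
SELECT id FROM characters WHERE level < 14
[6]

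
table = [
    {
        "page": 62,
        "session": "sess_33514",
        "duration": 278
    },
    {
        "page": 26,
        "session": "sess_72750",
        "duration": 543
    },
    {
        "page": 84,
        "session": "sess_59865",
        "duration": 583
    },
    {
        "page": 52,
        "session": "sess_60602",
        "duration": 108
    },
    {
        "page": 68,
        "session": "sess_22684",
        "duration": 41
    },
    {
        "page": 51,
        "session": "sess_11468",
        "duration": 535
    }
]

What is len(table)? 6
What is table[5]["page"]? 51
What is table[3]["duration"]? 108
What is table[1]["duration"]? 543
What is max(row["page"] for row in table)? 84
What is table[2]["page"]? 84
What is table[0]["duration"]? 278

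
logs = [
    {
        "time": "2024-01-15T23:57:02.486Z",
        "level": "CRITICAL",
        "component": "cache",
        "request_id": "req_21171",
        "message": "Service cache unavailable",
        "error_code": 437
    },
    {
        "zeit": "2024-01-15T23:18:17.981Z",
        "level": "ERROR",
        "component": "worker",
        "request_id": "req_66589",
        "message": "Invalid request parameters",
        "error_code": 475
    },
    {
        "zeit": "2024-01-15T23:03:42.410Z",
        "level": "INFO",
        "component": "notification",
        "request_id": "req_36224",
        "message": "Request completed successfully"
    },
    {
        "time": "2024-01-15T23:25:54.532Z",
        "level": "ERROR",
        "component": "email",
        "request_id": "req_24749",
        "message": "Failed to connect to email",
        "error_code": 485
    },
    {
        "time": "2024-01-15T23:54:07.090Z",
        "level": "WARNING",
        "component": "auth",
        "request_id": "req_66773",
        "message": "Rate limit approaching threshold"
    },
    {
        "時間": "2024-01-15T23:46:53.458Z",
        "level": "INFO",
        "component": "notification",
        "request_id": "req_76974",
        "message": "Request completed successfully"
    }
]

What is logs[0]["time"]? "2024-01-15T23:57:02.486Z"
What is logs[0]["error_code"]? 437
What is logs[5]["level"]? "INFO"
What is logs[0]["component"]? "cache"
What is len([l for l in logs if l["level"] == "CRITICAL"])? 1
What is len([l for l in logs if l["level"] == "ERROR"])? 2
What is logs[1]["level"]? "ERROR"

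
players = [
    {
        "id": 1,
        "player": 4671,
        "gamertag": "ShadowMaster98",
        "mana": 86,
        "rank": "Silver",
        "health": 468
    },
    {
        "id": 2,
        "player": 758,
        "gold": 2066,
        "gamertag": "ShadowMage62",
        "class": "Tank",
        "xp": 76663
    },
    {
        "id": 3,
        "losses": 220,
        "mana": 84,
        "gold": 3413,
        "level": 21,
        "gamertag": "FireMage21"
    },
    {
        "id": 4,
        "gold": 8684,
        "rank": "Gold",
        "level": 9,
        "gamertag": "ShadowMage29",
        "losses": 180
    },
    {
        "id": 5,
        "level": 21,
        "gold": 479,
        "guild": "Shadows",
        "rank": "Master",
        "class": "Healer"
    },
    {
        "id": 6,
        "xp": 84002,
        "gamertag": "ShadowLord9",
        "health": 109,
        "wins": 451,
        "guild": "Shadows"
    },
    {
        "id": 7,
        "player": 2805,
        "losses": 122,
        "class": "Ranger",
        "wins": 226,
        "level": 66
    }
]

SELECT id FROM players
[1, 2, 3, 4, 5, 6, 7]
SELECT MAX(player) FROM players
4671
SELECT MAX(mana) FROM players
86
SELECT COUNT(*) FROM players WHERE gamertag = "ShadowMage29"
1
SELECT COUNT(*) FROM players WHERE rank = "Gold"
1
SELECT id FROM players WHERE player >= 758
[1, 2, 7]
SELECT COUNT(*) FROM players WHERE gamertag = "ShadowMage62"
1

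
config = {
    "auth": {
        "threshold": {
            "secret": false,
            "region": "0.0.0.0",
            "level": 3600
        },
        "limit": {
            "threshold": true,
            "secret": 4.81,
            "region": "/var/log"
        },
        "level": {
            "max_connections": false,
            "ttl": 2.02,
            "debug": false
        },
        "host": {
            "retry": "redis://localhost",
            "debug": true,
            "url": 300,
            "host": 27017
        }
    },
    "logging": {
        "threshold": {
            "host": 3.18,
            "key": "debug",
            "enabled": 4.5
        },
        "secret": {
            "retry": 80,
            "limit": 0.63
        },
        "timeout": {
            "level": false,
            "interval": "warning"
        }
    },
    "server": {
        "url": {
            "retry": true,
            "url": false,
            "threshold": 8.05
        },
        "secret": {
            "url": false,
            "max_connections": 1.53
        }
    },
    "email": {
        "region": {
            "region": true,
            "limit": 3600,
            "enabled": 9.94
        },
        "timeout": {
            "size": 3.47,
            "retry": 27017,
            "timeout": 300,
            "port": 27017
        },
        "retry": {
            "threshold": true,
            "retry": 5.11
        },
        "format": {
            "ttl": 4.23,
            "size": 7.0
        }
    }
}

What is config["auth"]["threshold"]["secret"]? False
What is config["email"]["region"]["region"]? True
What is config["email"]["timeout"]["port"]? 27017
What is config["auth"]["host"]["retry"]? "redis://localhost"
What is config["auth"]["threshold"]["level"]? 3600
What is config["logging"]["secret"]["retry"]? 80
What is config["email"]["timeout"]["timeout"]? 300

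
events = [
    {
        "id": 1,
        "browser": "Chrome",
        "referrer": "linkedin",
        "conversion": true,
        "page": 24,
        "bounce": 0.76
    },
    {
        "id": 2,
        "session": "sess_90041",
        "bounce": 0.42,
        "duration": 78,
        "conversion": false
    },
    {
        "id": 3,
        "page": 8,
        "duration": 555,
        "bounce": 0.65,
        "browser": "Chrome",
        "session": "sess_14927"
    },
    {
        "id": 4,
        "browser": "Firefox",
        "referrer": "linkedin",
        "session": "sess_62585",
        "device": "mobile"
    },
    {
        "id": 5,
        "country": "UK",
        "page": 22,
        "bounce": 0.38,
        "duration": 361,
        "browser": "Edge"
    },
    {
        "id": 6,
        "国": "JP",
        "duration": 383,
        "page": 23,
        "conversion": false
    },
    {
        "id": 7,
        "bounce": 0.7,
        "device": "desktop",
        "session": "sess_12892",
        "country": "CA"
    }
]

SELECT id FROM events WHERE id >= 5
[5, 6, 7]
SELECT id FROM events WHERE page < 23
[3, 5]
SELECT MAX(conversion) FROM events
True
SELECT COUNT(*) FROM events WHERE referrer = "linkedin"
2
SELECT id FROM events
[1, 2, 3, 4, 5, 6, 7]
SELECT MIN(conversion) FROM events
False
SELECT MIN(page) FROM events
8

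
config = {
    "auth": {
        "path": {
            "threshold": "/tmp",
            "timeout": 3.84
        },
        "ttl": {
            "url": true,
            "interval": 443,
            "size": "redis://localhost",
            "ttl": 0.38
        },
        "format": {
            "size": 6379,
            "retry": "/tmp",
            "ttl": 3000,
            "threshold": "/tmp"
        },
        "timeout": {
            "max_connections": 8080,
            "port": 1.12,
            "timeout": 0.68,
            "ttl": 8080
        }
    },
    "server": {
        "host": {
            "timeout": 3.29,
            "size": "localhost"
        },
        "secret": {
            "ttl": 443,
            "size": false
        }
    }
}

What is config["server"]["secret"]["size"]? False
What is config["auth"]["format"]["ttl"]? 3000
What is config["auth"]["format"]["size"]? 6379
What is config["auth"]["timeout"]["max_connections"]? 8080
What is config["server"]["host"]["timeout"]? 3.29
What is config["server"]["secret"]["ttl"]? 443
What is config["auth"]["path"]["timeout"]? 3.84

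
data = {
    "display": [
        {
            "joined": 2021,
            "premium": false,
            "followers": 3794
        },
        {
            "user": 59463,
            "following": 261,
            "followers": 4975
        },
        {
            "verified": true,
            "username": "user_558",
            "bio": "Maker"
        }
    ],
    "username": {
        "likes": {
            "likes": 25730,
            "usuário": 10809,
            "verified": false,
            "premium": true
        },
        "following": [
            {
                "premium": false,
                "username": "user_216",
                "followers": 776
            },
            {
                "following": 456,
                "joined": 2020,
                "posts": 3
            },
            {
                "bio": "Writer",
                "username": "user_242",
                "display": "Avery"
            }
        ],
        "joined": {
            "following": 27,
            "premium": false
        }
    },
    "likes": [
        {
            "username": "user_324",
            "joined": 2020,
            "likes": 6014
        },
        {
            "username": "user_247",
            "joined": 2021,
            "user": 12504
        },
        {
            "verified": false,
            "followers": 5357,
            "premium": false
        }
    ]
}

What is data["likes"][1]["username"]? "user_247"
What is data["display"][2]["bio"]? "Maker"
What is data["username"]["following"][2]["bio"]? "Writer"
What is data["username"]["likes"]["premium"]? True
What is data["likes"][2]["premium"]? False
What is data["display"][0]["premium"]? False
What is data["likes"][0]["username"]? "user_324"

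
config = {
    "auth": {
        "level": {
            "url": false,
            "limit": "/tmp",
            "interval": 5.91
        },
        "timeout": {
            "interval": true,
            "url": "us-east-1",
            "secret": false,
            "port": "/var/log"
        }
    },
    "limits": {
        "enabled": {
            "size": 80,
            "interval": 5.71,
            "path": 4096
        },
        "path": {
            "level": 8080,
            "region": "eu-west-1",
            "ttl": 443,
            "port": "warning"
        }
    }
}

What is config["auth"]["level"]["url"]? False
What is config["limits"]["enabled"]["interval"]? 5.71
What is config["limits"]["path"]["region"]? "eu-west-1"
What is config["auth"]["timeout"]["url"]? "us-east-1"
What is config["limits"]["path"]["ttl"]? 443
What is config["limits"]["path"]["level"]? 8080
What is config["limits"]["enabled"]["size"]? 80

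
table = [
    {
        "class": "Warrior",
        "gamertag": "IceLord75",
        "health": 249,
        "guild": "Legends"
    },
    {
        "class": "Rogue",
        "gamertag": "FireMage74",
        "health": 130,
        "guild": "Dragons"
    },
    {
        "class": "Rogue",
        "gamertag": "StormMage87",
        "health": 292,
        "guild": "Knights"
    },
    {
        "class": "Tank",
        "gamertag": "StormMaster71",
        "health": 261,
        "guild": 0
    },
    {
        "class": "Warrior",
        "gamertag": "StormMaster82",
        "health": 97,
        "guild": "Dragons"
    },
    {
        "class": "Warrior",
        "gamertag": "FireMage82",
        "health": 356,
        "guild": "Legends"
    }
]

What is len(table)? 6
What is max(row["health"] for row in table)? 356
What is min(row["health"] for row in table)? 97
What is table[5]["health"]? 356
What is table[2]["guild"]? "Knights"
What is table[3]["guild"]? 0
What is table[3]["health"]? 261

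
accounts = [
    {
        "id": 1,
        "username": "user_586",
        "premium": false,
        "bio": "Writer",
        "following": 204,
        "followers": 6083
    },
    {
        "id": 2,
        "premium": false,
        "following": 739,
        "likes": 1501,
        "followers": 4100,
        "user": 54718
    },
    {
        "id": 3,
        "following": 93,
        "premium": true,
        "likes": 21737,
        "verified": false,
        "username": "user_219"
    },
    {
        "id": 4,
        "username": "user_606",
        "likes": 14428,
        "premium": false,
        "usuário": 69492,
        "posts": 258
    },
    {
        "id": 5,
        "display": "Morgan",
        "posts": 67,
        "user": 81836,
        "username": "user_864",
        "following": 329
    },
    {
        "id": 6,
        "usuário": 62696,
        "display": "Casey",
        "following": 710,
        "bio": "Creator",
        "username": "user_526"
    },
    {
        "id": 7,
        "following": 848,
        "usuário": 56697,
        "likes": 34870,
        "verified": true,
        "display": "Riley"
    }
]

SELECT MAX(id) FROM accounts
7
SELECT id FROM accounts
[1, 2, 3, 4, 5, 6, 7]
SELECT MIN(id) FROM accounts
1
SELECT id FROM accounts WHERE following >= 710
[2, 6, 7]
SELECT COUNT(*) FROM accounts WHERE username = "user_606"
1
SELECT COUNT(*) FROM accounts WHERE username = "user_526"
1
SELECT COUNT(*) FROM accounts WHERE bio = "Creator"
1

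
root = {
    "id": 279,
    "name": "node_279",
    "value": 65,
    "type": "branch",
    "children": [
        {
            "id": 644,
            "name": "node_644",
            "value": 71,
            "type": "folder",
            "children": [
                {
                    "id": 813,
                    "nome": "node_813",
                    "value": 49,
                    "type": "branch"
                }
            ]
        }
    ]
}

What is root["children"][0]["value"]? 71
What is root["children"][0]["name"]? "node_644"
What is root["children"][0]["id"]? 644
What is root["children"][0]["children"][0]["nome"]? "node_813"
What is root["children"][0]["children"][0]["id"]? 813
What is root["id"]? 279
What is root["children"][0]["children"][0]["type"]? "branch"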